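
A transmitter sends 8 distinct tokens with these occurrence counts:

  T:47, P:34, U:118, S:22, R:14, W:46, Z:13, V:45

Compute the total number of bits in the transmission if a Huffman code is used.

926

Greedily combine the two least-frequent nodes:
merge Z(13) and R(14): 27
merge S(22) and 27: 49
merge P(34) and V(45): 79
merge W(46) and T(47): 93
merge 49 and 79: 128
merge 93 and U(118): 211
merge 128 and 211: 339
Total encoded bits = sum of merged weights = 27 + 49 + 79 + 93 + 128 + 211 + 339 = 926.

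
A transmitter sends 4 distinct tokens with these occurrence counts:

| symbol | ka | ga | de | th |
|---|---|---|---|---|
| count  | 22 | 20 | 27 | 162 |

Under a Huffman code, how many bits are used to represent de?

Build the tree from the bottom:
combine ga(20), ka(22) → 42
combine de(27), 42 → 69
combine 69, th(162) → 231
The subtree containing de is merged 2 times, so code length = 2.

2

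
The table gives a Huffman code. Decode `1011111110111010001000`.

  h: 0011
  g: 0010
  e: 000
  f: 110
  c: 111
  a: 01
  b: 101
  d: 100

Read left to right; each codeword is recognised as soon as it completes (prefix code):
  101→b | 111→c | 111→c | 01→a | 110→f | 100→d | 01→a | 000→e
Decoded message: bccafdae

bccafdae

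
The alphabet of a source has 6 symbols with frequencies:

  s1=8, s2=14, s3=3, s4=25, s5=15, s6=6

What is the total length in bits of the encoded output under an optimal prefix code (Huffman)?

168

Merge the two smallest weights repeatedly:
merge s3(3) and s6(6): 9
merge s1(8) and 9: 17
merge s2(14) and s5(15): 29
merge 17 and s4(25): 42
merge 29 and 42: 71
The encoded length is the sum of every internal node's weight: 9 + 17 + 29 + 42 + 71 = 168 bits.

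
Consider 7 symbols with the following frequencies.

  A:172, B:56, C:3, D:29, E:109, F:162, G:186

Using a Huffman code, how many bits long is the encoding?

1751

Build the Huffman tree bottom-up:
C(3) + D(29) → 32
32 + B(56) → 88
88 + E(109) → 197
F(162) + A(172) → 334
G(186) + 197 → 383
334 + 383 → 717
Total encoded bits = sum of merged weights = 32 + 88 + 197 + 334 + 383 + 717 = 1751.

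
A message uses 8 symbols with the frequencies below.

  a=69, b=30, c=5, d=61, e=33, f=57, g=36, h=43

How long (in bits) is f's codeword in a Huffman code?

3

Build the tree from the bottom:
c(5) + b(30) → 35
e(33) + 35 → 68
g(36) + h(43) → 79
f(57) + d(61) → 118
68 + a(69) → 137
79 + 118 → 197
137 + 197 → 334
f sits 3 levels below the root, so its codeword is 3 bits.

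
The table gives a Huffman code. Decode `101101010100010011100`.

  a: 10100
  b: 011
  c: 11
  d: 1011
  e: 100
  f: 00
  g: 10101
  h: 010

dhahbe

Read left to right; each codeword is recognised as soon as it completes (prefix code):
  1011→d | 010→h | 10100→a | 010→h | 011→b | 100→e
Decoded message: dhahbe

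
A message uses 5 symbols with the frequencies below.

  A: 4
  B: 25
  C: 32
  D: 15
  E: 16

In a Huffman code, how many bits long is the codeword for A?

3

Build the tree from the bottom:
merge A(4) and D(15): 19
merge E(16) and 19: 35
merge B(25) and C(32): 57
merge 35 and 57: 92
The subtree containing A is merged 3 times, so code length = 3.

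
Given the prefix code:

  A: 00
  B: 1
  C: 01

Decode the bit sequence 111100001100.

Read left to right; each codeword is recognised as soon as it completes (prefix code):
  1→B | 1→B | 1→B | 1→B | 00→A | 00→A | 1→B | 1→B | 00→A
Decoded message: BBBBAABBA

BBBBAABBA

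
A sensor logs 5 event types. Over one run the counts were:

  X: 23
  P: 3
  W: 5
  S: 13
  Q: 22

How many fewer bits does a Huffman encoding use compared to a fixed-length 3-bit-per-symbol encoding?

60

Fixed-length: 3 bits × 66 symbols = 198 bits.
Huffman merges:
merge P(3) and W(5): 8
merge 8 and S(13): 21
merge 21 and Q(22): 43
merge X(23) and 43: 66
Huffman total = 8 + 21 + 43 + 66 = 138 bits.
Saving = 198 − 138 = 60 bits.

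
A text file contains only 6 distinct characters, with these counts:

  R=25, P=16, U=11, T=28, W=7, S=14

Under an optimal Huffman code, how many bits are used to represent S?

Huffman merges, smallest pair first:
merge W(7) and U(11): 18
merge S(14) and P(16): 30
merge 18 and R(25): 43
merge T(28) and 30: 58
merge 43 and 58: 101
S's leaf is at depth 3, giving a 3-bit codeword.

3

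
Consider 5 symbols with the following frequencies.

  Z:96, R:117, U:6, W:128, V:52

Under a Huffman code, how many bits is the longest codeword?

Merge the two lowest-weight nodes at each step:
U(6) + V(52) → 58
58 + Z(96) → 154
R(117) + W(128) → 245
154 + 245 → 399
Maximum depth reached is 3.

3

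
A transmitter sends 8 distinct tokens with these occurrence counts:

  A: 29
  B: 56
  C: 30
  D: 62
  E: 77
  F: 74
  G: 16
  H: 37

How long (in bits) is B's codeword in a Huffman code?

3

Repeatedly merge the two smallest:
G(16) + A(29) → 45
C(30) + H(37) → 67
45 + B(56) → 101
D(62) + 67 → 129
F(74) + E(77) → 151
101 + 129 → 230
151 + 230 → 381
The subtree containing B is merged 3 times, so code length = 3.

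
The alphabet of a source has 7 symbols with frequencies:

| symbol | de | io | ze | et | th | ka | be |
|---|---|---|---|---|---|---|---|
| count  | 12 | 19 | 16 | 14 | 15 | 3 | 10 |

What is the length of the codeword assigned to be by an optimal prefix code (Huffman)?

4

Build the tree from the bottom:
merge ka(3) and be(10): 13
merge de(12) and 13: 25
merge et(14) and th(15): 29
merge ze(16) and io(19): 35
merge 25 and 29: 54
merge 35 and 54: 89
be's leaf is at depth 4, giving a 4-bit codeword.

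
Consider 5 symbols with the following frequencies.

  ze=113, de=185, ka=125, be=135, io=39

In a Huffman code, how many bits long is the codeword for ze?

3

Repeatedly merge the two smallest:
io(39) + ze(113) → 152
ka(125) + be(135) → 260
152 + de(185) → 337
260 + 337 → 597
ze's leaf is at depth 3, giving a 3-bit codeword.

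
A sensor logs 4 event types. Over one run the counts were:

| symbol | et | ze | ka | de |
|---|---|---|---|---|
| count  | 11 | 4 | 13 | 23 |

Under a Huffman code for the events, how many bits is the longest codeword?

3

Merge the two lowest-weight nodes at each step:
merge ze(4) and et(11): 15
merge ka(13) and 15: 28
merge de(23) and 28: 51
Maximum depth reached is 3.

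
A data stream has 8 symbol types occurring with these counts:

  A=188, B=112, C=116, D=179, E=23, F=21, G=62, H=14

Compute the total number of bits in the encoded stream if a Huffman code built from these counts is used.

Greedily combine the two least-frequent nodes:
combine H(14), F(21) → 35
combine E(23), 35 → 58
combine 58, G(62) → 120
combine B(112), C(116) → 228
combine 120, D(179) → 299
combine A(188), 228 → 416
combine 299, 416 → 715
Each symbol's bit-cost is frequency × depth; summing gives 1871 bits (equivalently 35 + 58 + 120 + 228 + 299 + 416 + 715).

1871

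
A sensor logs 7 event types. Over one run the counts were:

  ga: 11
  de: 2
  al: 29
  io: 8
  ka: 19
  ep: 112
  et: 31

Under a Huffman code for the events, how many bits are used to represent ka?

3

Repeatedly merge the two smallest:
merge de(2) and io(8): 10
merge 10 and ga(11): 21
merge ka(19) and 21: 40
merge al(29) and et(31): 60
merge 40 and 60: 100
merge 100 and ep(112): 212
ka sits 3 levels below the root, so its codeword is 3 bits.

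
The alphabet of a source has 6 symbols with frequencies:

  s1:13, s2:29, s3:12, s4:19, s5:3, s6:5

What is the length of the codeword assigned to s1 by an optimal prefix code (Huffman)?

Repeatedly merge the two smallest:
merge s5(3) and s6(5): 8
merge 8 and s3(12): 20
merge s1(13) and s4(19): 32
merge 20 and s2(29): 49
merge 32 and 49: 81
s1 sits 2 levels below the root, so its codeword is 2 bits.

2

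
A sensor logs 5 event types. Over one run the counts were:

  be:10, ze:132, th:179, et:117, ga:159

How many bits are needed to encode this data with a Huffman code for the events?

1321

Greedily combine the two least-frequent nodes:
merge be(10) and et(117): 127
merge 127 and ze(132): 259
merge ga(159) and th(179): 338
merge 259 and 338: 597
Total encoded bits = sum of merged weights = 127 + 259 + 338 + 597 = 1321.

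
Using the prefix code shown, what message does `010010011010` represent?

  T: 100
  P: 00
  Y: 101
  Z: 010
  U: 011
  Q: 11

Read left to right; each codeword is recognised as soon as it completes (prefix code):
  010→Z | 010→Z | 011→U | 010→Z
Decoded message: ZZUZ

ZZUZ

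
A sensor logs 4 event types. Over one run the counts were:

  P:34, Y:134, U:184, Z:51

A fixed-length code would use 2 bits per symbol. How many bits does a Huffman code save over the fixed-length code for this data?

Fixed-length: 2 bits × 403 symbols = 806 bits.
Huffman merges:
combine P(34), Z(51) → 85
combine 85, Y(134) → 219
combine U(184), 219 → 403
Huffman total = 85 + 219 + 403 = 707 bits.
Saving = 806 − 707 = 99 bits.

99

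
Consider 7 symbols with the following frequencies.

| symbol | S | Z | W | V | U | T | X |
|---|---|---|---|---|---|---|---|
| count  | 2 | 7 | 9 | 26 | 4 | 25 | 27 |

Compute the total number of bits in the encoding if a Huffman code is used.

Merge the two smallest weights repeatedly:
S(2) + U(4) → 6
6 + Z(7) → 13
W(9) + 13 → 22
22 + T(25) → 47
V(26) + X(27) → 53
47 + 53 → 100
Total encoded bits = sum of merged weights = 6 + 13 + 22 + 47 + 53 + 100 = 241.

241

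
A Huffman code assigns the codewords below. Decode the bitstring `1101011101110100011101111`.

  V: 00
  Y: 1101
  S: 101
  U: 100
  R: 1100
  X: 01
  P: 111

YXYYVXYP

Read left to right; each codeword is recognised as soon as it completes (prefix code):
  1101→Y | 01→X | 1101→Y | 1101→Y | 00→V | 01→X | 1101→Y | 111→P
Decoded message: YXYYVXYP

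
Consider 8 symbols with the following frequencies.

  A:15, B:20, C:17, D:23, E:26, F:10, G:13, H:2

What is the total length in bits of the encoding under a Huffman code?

364

Build the Huffman tree bottom-up:
combine H(2), F(10) → 12
combine 12, G(13) → 25
combine A(15), C(17) → 32
combine B(20), D(23) → 43
combine 25, E(26) → 51
combine 32, 43 → 75
combine 51, 75 → 126
The encoded length is the sum of every internal node's weight: 12 + 25 + 32 + 43 + 51 + 75 + 126 = 364 bits.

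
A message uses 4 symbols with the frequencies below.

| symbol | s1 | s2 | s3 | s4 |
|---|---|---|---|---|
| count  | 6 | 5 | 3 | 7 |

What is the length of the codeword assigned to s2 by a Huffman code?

Build the tree from the bottom:
merge s3(3) and s2(5): 8
merge s1(6) and s4(7): 13
merge 8 and 13: 21
The subtree containing s2 is merged 2 times, so code length = 2.

2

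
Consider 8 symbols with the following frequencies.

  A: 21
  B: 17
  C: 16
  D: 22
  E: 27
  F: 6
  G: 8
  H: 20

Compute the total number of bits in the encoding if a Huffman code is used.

Build the Huffman tree bottom-up:
combine F(6), G(8) → 14
combine 14, C(16) → 30
combine B(17), H(20) → 37
combine A(21), D(22) → 43
combine E(27), 30 → 57
combine 37, 43 → 80
combine 57, 80 → 137
The encoded length is the sum of every internal node's weight: 14 + 30 + 37 + 43 + 57 + 80 + 137 = 398 bits.

398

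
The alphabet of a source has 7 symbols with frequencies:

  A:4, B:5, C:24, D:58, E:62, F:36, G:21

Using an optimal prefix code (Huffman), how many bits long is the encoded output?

Greedily combine the two least-frequent nodes:
combine A(4), B(5) → 9
combine 9, G(21) → 30
combine C(24), 30 → 54
combine F(36), 54 → 90
combine D(58), E(62) → 120
combine 90, 120 → 210
Total encoded bits = sum of merged weights = 9 + 30 + 54 + 90 + 120 + 210 = 513.

513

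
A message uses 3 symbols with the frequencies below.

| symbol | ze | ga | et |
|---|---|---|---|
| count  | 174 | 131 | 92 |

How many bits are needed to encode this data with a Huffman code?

Greedily combine the two least-frequent nodes:
merge et(92) and ga(131): 223
merge ze(174) and 223: 397
The encoded length is the sum of every internal node's weight: 223 + 397 = 620 bits.

620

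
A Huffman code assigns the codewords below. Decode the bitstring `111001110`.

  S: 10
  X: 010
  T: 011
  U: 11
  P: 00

Read left to right; each codeword is recognised as soon as it completes (prefix code):
  11→U | 10→S | 011→T | 10→S
Decoded message: USTS

USTS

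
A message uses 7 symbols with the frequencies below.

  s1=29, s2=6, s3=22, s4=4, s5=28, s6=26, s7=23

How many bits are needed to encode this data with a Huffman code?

367

Merge the two smallest weights repeatedly:
combine s4(4), s2(6) → 10
combine 10, s3(22) → 32
combine s7(23), s6(26) → 49
combine s5(28), s1(29) → 57
combine 32, 49 → 81
combine 57, 81 → 138
The encoded length is the sum of every internal node's weight: 10 + 32 + 49 + 57 + 81 + 138 = 367 bits.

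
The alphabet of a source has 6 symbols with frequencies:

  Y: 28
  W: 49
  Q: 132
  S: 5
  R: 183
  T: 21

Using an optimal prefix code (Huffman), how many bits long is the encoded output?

Merge the two smallest weights repeatedly:
merge S(5) and T(21): 26
merge 26 and Y(28): 54
merge W(49) and 54: 103
merge 103 and Q(132): 235
merge R(183) and 235: 418
Each symbol's bit-cost is frequency × depth; summing gives 836 bits (equivalently 26 + 54 + 103 + 235 + 418).

836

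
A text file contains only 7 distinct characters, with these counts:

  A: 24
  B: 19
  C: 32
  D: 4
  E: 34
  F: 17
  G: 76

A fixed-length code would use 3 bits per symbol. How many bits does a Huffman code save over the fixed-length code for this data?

91

Fixed-length: 3 bits × 206 symbols = 618 bits.
Huffman merges:
merge D(4) and F(17): 21
merge B(19) and 21: 40
merge A(24) and C(32): 56
merge E(34) and 40: 74
merge 56 and 74: 130
merge G(76) and 130: 206
Huffman total = 21 + 40 + 56 + 74 + 130 + 206 = 527 bits.
Saving = 618 − 527 = 91 bits.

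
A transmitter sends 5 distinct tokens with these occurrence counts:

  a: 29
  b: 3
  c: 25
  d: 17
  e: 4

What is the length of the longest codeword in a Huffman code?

4

Merge the two lowest-weight nodes at each step:
combine b(3), e(4) → 7
combine 7, d(17) → 24
combine 24, c(25) → 49
combine a(29), 49 → 78
The rarest symbols sit at the bottom; the longest codeword is 4 bits.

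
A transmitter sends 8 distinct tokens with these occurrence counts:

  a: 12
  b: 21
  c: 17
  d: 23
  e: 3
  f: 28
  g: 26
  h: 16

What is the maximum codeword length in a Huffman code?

Merge the two lowest-weight nodes at each step:
combine e(3), a(12) → 15
combine 15, h(16) → 31
combine c(17), b(21) → 38
combine d(23), g(26) → 49
combine f(28), 31 → 59
combine 38, 49 → 87
combine 59, 87 → 146
The first pair merged (e, a) ends up deepest, at depth 4.

4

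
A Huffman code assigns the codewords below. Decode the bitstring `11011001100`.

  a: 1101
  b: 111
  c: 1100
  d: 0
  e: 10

aedc

Read left to right; each codeword is recognised as soon as it completes (prefix code):
  1101→a | 10→e | 0→d | 1100→c
Decoded message: aedc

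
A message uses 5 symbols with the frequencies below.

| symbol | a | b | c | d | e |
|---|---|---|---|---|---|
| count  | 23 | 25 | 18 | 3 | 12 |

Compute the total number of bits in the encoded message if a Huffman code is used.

177

Merge the two smallest weights repeatedly:
merge d(3) and e(12): 15
merge 15 and c(18): 33
merge a(23) and b(25): 48
merge 33 and 48: 81
Each symbol's bit-cost is frequency × depth; summing gives 177 bits (equivalently 15 + 33 + 48 + 81).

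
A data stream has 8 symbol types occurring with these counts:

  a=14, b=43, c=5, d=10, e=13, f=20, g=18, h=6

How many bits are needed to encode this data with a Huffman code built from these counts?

355

Greedily combine the two least-frequent nodes:
combine c(5), h(6) → 11
combine d(10), 11 → 21
combine e(13), a(14) → 27
combine g(18), f(20) → 38
combine 21, 27 → 48
combine 38, b(43) → 81
combine 48, 81 → 129
Total encoded bits = sum of merged weights = 11 + 21 + 27 + 38 + 48 + 81 + 129 = 355.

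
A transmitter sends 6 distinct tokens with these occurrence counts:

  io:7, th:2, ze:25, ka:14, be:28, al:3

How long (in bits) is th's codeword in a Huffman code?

Repeatedly merge the two smallest:
combine th(2), al(3) → 5
combine 5, io(7) → 12
combine 12, ka(14) → 26
combine ze(25), 26 → 51
combine be(28), 51 → 79
th's leaf is at depth 5, giving a 5-bit codeword.

5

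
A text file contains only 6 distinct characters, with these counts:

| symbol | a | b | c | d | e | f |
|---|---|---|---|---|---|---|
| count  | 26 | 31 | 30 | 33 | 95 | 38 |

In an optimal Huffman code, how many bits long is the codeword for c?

Build the tree from the bottom:
a(26) + c(30) → 56
b(31) + d(33) → 64
f(38) + 56 → 94
64 + 94 → 158
e(95) + 158 → 253
c's leaf is at depth 4, giving a 4-bit codeword.

4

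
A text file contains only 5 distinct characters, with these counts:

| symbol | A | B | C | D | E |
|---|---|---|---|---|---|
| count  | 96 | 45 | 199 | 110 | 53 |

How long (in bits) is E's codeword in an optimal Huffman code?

4

Repeatedly merge the two smallest:
B(45) + E(53) → 98
A(96) + 98 → 194
D(110) + 194 → 304
C(199) + 304 → 503
E's leaf is at depth 4, giving a 4-bit codeword.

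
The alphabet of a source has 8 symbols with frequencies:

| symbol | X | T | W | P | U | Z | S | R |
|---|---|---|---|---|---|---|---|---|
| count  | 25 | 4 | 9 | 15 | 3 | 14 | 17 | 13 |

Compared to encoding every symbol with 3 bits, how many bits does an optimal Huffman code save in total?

19

Fixed-length: 3 bits × 100 symbols = 300 bits.
Huffman merges:
U(3) + T(4) → 7
7 + W(9) → 16
R(13) + Z(14) → 27
P(15) + 16 → 31
S(17) + X(25) → 42
27 + 31 → 58
42 + 58 → 100
Huffman total = 7 + 16 + 27 + 31 + 42 + 58 + 100 = 281 bits.
Saving = 300 − 281 = 19 bits.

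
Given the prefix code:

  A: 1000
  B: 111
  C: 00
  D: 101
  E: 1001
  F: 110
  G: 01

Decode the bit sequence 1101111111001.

FBBE

Read left to right; each codeword is recognised as soon as it completes (prefix code):
  110→F | 111→B | 111→B | 1001→E
Decoded message: FBBE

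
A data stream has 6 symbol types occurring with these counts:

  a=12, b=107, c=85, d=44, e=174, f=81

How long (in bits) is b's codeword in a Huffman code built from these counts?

2

Repeatedly merge the two smallest:
merge a(12) and d(44): 56
merge 56 and f(81): 137
merge c(85) and b(107): 192
merge 137 and e(174): 311
merge 192 and 311: 503
b sits 2 levels below the root, so its codeword is 2 bits.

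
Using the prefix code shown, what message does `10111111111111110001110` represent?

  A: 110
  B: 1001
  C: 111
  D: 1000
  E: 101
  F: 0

ECCCCDCF

Read left to right; each codeword is recognised as soon as it completes (prefix code):
  101→E | 111→C | 111→C | 111→C | 111→C | 1000→D | 111→C | 0→F
Decoded message: ECCCCDCF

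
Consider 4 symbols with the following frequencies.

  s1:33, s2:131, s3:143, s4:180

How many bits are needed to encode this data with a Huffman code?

Merge the two smallest weights repeatedly:
combine s1(33), s2(131) → 164
combine s3(143), 164 → 307
combine s4(180), 307 → 487
The encoded length is the sum of every internal node's weight: 164 + 307 + 487 = 958 bits.

958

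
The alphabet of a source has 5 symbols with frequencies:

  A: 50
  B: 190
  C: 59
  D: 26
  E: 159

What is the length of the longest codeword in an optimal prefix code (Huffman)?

4

Merge the two lowest-weight nodes at each step:
D(26) + A(50) → 76
C(59) + 76 → 135
135 + E(159) → 294
B(190) + 294 → 484
The rarest symbols sit at the bottom; the longest codeword is 4 bits.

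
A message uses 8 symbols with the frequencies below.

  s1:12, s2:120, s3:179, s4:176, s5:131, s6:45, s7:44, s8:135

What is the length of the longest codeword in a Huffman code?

5

Merge the two lowest-weight nodes at each step:
s1(12) + s7(44) → 56
s6(45) + 56 → 101
101 + s2(120) → 221
s5(131) + s8(135) → 266
s4(176) + s3(179) → 355
221 + 266 → 487
355 + 487 → 842
The first pair merged (s1, s7) ends up deepest, at depth 5.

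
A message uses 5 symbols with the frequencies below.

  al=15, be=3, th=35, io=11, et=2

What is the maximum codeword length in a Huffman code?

4

Merge the two lowest-weight nodes at each step:
et(2) + be(3) → 5
5 + io(11) → 16
al(15) + 16 → 31
31 + th(35) → 66
The first pair merged (et, be) ends up deepest, at depth 4.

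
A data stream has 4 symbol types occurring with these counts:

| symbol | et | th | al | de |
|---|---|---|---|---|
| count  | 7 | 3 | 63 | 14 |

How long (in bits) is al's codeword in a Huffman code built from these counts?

Repeatedly merge the two smallest:
th(3) + et(7) → 10
10 + de(14) → 24
24 + al(63) → 87
al is merged only at the final step, so code length = 1.

1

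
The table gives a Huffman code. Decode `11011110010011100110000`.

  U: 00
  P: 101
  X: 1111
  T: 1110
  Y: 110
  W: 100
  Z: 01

Read left to right; each codeword is recognised as soon as it completes (prefix code):
  110→Y | 1111→X | 00→U | 100→W | 1110→T | 01→Z | 100→W | 00→U
Decoded message: YXUWTZWU

YXUWTZWU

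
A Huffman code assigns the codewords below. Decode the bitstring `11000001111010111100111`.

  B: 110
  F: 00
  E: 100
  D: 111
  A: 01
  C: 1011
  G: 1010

BFFDGDED

Read left to right; each codeword is recognised as soon as it completes (prefix code):
  110→B | 00→F | 00→F | 111→D | 1010→G | 111→D | 100→E | 111→D
Decoded message: BFFDGDED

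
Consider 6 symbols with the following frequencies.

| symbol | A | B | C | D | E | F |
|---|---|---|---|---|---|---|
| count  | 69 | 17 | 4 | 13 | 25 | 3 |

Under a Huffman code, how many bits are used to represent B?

3

Build the tree from the bottom:
merge F(3) and C(4): 7
merge 7 and D(13): 20
merge B(17) and 20: 37
merge E(25) and 37: 62
merge 62 and A(69): 131
The subtree containing B is merged 3 times, so code length = 3.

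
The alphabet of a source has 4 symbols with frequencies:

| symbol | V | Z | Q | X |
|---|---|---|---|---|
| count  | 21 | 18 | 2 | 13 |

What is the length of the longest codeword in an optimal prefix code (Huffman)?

Merge the two lowest-weight nodes at each step:
Q(2) + X(13) → 15
15 + Z(18) → 33
V(21) + 33 → 54
The rarest symbols sit at the bottom; the longest codeword is 3 bits.

3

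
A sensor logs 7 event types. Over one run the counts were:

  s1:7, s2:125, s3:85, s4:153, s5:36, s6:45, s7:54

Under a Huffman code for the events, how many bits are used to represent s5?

Huffman merges, smallest pair first:
merge s1(7) and s5(36): 43
merge 43 and s6(45): 88
merge s7(54) and s3(85): 139
merge 88 and s2(125): 213
merge 139 and s4(153): 292
merge 213 and 292: 505
s5 sits 4 levels below the root, so its codeword is 4 bits.

4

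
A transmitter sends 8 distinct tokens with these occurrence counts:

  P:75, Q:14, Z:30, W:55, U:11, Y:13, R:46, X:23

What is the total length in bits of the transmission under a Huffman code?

732

Merge the two smallest weights repeatedly:
merge U(11) and Y(13): 24
merge Q(14) and X(23): 37
merge 24 and Z(30): 54
merge 37 and R(46): 83
merge 54 and W(55): 109
merge P(75) and 83: 158
merge 109 and 158: 267
Total encoded bits = sum of merged weights = 24 + 37 + 54 + 83 + 109 + 158 + 267 = 732.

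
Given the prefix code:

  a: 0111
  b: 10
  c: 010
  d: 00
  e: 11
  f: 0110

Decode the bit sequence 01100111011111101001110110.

Read left to right; each codeword is recognised as soon as it completes (prefix code):
  0110→f | 0111→a | 0111→a | 11→e | 10→b | 10→b | 0111→a | 0110→f
Decoded message: faaebbaf

faaebbaf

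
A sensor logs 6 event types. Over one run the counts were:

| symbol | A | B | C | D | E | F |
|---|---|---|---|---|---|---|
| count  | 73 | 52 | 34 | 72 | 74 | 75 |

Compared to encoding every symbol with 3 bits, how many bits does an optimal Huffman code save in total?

Fixed-length: 3 bits × 380 symbols = 1140 bits.
Huffman merges:
C(34) + B(52) → 86
D(72) + A(73) → 145
E(74) + F(75) → 149
86 + 145 → 231
149 + 231 → 380
Huffman total = 86 + 145 + 149 + 231 + 380 = 991 bits.
Saving = 1140 − 991 = 149 bits.

149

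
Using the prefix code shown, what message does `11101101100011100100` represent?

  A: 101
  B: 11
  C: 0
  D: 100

BAADCBDD

Read left to right; each codeword is recognised as soon as it completes (prefix code):
  11→B | 101→A | 101→A | 100→D | 0→C | 11→B | 100→D | 100→D
Decoded message: BAADCBDD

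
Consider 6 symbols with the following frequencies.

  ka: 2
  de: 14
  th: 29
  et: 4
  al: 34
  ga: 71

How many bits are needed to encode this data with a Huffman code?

Merge the two smallest weights repeatedly:
ka(2) + et(4) → 6
6 + de(14) → 20
20 + th(29) → 49
al(34) + 49 → 83
ga(71) + 83 → 154
Total encoded bits = sum of merged weights = 6 + 20 + 49 + 83 + 154 = 312.

312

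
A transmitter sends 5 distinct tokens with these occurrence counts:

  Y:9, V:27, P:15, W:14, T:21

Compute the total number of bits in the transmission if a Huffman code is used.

195

Greedily combine the two least-frequent nodes:
merge Y(9) and W(14): 23
merge P(15) and T(21): 36
merge 23 and V(27): 50
merge 36 and 50: 86
The encoded length is the sum of every internal node's weight: 23 + 36 + 50 + 86 = 195 bits.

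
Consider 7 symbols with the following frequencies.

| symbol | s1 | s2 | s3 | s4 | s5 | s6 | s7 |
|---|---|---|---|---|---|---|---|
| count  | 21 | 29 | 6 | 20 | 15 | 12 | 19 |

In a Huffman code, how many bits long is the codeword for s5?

3

Huffman merges, smallest pair first:
combine s3(6), s6(12) → 18
combine s5(15), 18 → 33
combine s7(19), s4(20) → 39
combine s1(21), s2(29) → 50
combine 33, 39 → 72
combine 50, 72 → 122
The subtree containing s5 is merged 3 times, so code length = 3.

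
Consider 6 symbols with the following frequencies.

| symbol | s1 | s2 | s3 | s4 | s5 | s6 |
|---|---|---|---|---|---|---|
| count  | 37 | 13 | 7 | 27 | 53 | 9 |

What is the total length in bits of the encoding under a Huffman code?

337

Merge the two smallest weights repeatedly:
s3(7) + s6(9) → 16
s2(13) + 16 → 29
s4(27) + 29 → 56
s1(37) + s5(53) → 90
56 + 90 → 146
The encoded length is the sum of every internal node's weight: 16 + 29 + 56 + 90 + 146 = 337 bits.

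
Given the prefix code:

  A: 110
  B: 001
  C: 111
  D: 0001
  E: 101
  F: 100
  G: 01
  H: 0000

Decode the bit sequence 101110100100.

EAFF

Read left to right; each codeword is recognised as soon as it completes (prefix code):
  101→E | 110→A | 100→F | 100→F
Decoded message: EAFF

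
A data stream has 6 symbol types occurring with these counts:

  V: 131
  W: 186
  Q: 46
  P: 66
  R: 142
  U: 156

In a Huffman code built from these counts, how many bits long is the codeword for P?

4

Build the tree from the bottom:
combine Q(46), P(66) → 112
combine 112, V(131) → 243
combine R(142), U(156) → 298
combine W(186), 243 → 429
combine 298, 429 → 727
P's leaf is at depth 4, giving a 4-bit codeword.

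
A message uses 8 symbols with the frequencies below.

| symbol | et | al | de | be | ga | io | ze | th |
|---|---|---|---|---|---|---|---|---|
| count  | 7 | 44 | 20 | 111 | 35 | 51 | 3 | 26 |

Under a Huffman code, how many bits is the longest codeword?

6

Merge the two lowest-weight nodes at each step:
combine ze(3), et(7) → 10
combine 10, de(20) → 30
combine th(26), 30 → 56
combine ga(35), al(44) → 79
combine io(51), 56 → 107
combine 79, 107 → 186
combine be(111), 186 → 297
The first pair merged (ze, et) ends up deepest, at depth 6.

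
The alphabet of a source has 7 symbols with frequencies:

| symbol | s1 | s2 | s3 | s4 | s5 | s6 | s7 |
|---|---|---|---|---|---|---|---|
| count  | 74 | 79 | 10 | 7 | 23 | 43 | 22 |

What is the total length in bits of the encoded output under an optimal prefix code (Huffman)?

Greedily combine the two least-frequent nodes:
merge s4(7) and s3(10): 17
merge 17 and s7(22): 39
merge s5(23) and 39: 62
merge s6(43) and 62: 105
merge s1(74) and s2(79): 153
merge 105 and 153: 258
Total encoded bits = sum of merged weights = 17 + 39 + 62 + 105 + 153 + 258 = 634.

634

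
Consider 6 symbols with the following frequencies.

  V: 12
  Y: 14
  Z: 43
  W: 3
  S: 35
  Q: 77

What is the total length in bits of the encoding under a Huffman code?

Build the Huffman tree bottom-up:
merge W(3) and V(12): 15
merge Y(14) and 15: 29
merge 29 and S(35): 64
merge Z(43) and 64: 107
merge Q(77) and 107: 184
The encoded length is the sum of every internal node's weight: 15 + 29 + 64 + 107 + 184 = 399 bits.

399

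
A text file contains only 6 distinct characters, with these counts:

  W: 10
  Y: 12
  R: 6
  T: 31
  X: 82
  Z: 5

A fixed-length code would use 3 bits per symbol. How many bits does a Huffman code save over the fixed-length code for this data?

163

Fixed-length: 3 bits × 146 symbols = 438 bits.
Huffman merges:
combine Z(5), R(6) → 11
combine W(10), 11 → 21
combine Y(12), 21 → 33
combine T(31), 33 → 64
combine 64, X(82) → 146
Huffman total = 11 + 21 + 33 + 64 + 146 = 275 bits.
Saving = 438 − 275 = 163 bits.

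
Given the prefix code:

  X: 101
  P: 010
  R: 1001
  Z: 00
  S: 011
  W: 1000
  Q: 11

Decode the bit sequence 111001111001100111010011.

Read left to right; each codeword is recognised as soon as it completes (prefix code):
  11→Q | 1001→R | 11→Q | 1001→R | 1001→R | 11→Q | 010→P | 011→S
Decoded message: QRQRRQPS

QRQRRQPS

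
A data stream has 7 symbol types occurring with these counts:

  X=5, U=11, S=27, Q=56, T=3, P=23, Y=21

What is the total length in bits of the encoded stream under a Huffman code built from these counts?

Greedily combine the two least-frequent nodes:
merge T(3) and X(5): 8
merge 8 and U(11): 19
merge 19 and Y(21): 40
merge P(23) and S(27): 50
merge 40 and 50: 90
merge Q(56) and 90: 146
Total encoded bits = sum of merged weights = 8 + 19 + 40 + 50 + 90 + 146 = 353.

353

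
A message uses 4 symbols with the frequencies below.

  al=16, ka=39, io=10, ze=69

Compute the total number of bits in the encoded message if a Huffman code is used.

225

Greedily combine the two least-frequent nodes:
merge io(10) and al(16): 26
merge 26 and ka(39): 65
merge 65 and ze(69): 134
The encoded length is the sum of every internal node's weight: 26 + 65 + 134 = 225 bits.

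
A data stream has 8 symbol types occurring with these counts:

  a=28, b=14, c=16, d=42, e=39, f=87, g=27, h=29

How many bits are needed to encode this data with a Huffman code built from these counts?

789

Build the Huffman tree bottom-up:
merge b(14) and c(16): 30
merge g(27) and a(28): 55
merge h(29) and 30: 59
merge e(39) and d(42): 81
merge 55 and 59: 114
merge 81 and f(87): 168
merge 114 and 168: 282
Total encoded bits = sum of merged weights = 30 + 55 + 59 + 81 + 114 + 168 + 282 = 789.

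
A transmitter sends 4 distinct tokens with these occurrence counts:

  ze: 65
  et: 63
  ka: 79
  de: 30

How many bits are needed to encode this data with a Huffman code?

Build the Huffman tree bottom-up:
merge de(30) and et(63): 93
merge ze(65) and ka(79): 144
merge 93 and 144: 237
Each symbol's bit-cost is frequency × depth; summing gives 474 bits (equivalently 93 + 144 + 237).

474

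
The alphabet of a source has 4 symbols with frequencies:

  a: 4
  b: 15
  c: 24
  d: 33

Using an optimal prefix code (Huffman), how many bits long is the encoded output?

Build the Huffman tree bottom-up:
combine a(4), b(15) → 19
combine 19, c(24) → 43
combine d(33), 43 → 76
Each symbol's bit-cost is frequency × depth; summing gives 138 bits (equivalently 19 + 43 + 76).

138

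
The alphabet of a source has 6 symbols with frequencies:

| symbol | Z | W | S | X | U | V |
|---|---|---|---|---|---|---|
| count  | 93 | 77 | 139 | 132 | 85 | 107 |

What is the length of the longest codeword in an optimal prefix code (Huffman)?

Merge the two lowest-weight nodes at each step:
combine W(77), U(85) → 162
combine Z(93), V(107) → 200
combine X(132), S(139) → 271
combine 162, 200 → 362
combine 271, 362 → 633
The first pair merged (W, U) ends up deepest, at depth 3.

3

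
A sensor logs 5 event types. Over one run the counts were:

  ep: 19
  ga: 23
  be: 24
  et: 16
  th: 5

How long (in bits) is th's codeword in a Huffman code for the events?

3

Repeatedly merge the two smallest:
merge th(5) and et(16): 21
merge ep(19) and 21: 40
merge ga(23) and be(24): 47
merge 40 and 47: 87
The subtree containing th is merged 3 times, so code length = 3.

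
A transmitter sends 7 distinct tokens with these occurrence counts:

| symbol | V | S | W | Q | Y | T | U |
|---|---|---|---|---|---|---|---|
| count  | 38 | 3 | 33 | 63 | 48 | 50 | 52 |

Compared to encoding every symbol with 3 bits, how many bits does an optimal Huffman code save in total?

79

Fixed-length: 3 bits × 287 symbols = 861 bits.
Huffman merges:
merge S(3) and W(33): 36
merge 36 and V(38): 74
merge Y(48) and T(50): 98
merge U(52) and Q(63): 115
merge 74 and 98: 172
merge 115 and 172: 287
Huffman total = 36 + 74 + 98 + 115 + 172 + 287 = 782 bits.
Saving = 861 − 782 = 79 bits.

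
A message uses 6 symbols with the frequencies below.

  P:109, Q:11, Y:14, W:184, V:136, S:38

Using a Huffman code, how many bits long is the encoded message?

Build the Huffman tree bottom-up:
combine Q(11), Y(14) → 25
combine 25, S(38) → 63
combine 63, P(109) → 172
combine V(136), 172 → 308
combine W(184), 308 → 492
The encoded length is the sum of every internal node's weight: 25 + 63 + 172 + 308 + 492 = 1060 bits.

1060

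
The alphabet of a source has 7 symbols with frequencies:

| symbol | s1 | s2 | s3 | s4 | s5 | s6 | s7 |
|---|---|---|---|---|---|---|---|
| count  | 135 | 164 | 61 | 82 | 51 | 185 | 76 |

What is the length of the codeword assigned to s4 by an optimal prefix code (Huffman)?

3

Huffman merges, smallest pair first:
combine s5(51), s3(61) → 112
combine s7(76), s4(82) → 158
combine 112, s1(135) → 247
combine 158, s2(164) → 322
combine s6(185), 247 → 432
combine 322, 432 → 754
s4 sits 3 levels below the root, so its codeword is 3 bits.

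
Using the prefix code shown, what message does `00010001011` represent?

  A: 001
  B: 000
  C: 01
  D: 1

Read left to right; each codeword is recognised as soon as it completes (prefix code):
  000→B | 1→D | 000→B | 1→D | 01→C | 1→D
Decoded message: BDBDCD

BDBDCD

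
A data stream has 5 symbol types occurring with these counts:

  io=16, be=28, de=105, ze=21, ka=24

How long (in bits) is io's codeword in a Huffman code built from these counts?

Build the tree from the bottom:
merge io(16) and ze(21): 37
merge ka(24) and be(28): 52
merge 37 and 52: 89
merge 89 and de(105): 194
The subtree containing io is merged 3 times, so code length = 3.

3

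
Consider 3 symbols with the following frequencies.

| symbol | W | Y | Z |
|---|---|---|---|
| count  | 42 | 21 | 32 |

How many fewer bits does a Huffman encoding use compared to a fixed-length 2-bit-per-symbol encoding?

Fixed-length: 2 bits × 95 symbols = 190 bits.
Huffman merges:
combine Y(21), Z(32) → 53
combine W(42), 53 → 95
Huffman total = 53 + 95 = 148 bits.
Saving = 190 − 148 = 42 bits.

42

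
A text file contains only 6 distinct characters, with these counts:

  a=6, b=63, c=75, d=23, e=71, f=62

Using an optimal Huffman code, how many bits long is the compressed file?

720

Build the Huffman tree bottom-up:
a(6) + d(23) → 29
29 + f(62) → 91
b(63) + e(71) → 134
c(75) + 91 → 166
134 + 166 → 300
Each symbol's bit-cost is frequency × depth; summing gives 720 bits (equivalently 29 + 91 + 134 + 166 + 300).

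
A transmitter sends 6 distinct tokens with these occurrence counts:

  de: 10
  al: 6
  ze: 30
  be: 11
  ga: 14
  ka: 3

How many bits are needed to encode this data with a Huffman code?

Merge the two smallest weights repeatedly:
merge ka(3) and al(6): 9
merge 9 and de(10): 19
merge be(11) and ga(14): 25
merge 19 and 25: 44
merge ze(30) and 44: 74
Total encoded bits = sum of merged weights = 9 + 19 + 25 + 44 + 74 = 171.

171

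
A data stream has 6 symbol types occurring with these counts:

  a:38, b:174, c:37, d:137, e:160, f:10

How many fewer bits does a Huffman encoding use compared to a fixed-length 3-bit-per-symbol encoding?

Fixed-length: 3 bits × 556 symbols = 1668 bits.
Huffman merges:
merge f(10) and c(37): 47
merge a(38) and 47: 85
merge 85 and d(137): 222
merge e(160) and b(174): 334
merge 222 and 334: 556
Huffman total = 47 + 85 + 222 + 334 + 556 = 1244 bits.
Saving = 1668 − 1244 = 424 bits.

424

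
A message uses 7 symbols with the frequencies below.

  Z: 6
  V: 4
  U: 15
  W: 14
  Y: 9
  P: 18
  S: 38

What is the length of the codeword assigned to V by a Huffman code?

Huffman merges, smallest pair first:
V(4) + Z(6) → 10
Y(9) + 10 → 19
W(14) + U(15) → 29
P(18) + 19 → 37
29 + 37 → 66
S(38) + 66 → 104
The subtree containing V is merged 5 times, so code length = 5.

5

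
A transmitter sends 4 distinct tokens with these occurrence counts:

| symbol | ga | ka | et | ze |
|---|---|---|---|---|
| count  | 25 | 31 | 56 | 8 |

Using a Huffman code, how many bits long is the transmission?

217

Build the Huffman tree bottom-up:
ze(8) + ga(25) → 33
ka(31) + 33 → 64
et(56) + 64 → 120
The encoded length is the sum of every internal node's weight: 33 + 64 + 120 = 217 bits.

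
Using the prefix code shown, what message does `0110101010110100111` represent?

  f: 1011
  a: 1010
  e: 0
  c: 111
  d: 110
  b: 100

Read left to right; each codeword is recognised as soon as it completes (prefix code):
  0→e | 110→d | 1010→a | 1011→f | 0→e | 100→b | 111→c
Decoded message: edafebc

edafebc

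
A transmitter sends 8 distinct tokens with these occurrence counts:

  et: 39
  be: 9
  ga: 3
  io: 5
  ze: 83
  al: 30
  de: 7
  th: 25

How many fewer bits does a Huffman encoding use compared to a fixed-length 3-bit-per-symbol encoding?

Fixed-length: 3 bits × 201 symbols = 603 bits.
Huffman merges:
merge ga(3) and io(5): 8
merge de(7) and 8: 15
merge be(9) and 15: 24
merge 24 and th(25): 49
merge al(30) and et(39): 69
merge 49 and 69: 118
merge ze(83) and 118: 201
Huffman total = 8 + 15 + 24 + 49 + 69 + 118 + 201 = 484 bits.
Saving = 603 − 484 = 119 bits.

119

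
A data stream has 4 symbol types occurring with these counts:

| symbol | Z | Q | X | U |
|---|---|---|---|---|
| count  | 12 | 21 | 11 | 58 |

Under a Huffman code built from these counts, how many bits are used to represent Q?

2

Repeatedly merge the two smallest:
combine X(11), Z(12) → 23
combine Q(21), 23 → 44
combine 44, U(58) → 102
Q's leaf is at depth 2, giving a 2-bit codeword.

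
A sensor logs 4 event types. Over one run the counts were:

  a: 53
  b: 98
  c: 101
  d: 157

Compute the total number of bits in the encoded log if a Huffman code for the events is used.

812

Merge the two smallest weights repeatedly:
a(53) + b(98) → 151
c(101) + 151 → 252
d(157) + 252 → 409
Each symbol's bit-cost is frequency × depth; summing gives 812 bits (equivalently 151 + 252 + 409).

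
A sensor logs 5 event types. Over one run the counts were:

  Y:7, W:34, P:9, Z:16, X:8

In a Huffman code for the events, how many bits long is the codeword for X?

Build the tree from the bottom:
Y(7) + X(8) → 15
P(9) + 15 → 24
Z(16) + 24 → 40
W(34) + 40 → 74
X's leaf is at depth 4, giving a 4-bit codeword.

4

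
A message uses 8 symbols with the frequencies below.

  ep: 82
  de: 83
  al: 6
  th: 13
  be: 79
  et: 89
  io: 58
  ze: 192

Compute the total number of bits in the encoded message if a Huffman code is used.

1621

Merge the two smallest weights repeatedly:
al(6) + th(13) → 19
19 + io(58) → 77
77 + be(79) → 156
ep(82) + de(83) → 165
et(89) + 156 → 245
165 + ze(192) → 357
245 + 357 → 602
Each symbol's bit-cost is frequency × depth; summing gives 1621 bits (equivalently 19 + 77 + 156 + 165 + 245 + 357 + 602).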